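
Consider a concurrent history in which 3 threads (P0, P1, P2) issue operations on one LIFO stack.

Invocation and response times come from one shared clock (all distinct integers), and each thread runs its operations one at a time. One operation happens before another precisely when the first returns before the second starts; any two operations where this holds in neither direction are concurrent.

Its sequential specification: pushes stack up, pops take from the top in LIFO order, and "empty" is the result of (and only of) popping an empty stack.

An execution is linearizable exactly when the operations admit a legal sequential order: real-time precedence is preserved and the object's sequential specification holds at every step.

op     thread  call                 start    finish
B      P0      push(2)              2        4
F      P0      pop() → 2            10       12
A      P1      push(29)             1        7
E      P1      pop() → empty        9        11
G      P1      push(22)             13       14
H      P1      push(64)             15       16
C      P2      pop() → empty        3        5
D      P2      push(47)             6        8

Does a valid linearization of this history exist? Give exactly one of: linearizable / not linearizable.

not linearizable

cut after 10 events: linearizable; cut after 11 events (E responds, time 11): not linearizable
5 completed operations, 8 real-time-consistent orders — every LIFO stack replay fails
completion choices over the 1 pending operation (F) were checked; none helps
take A, B, C, D, E (pending dropped): step 3 already fails, because C pop() → empty cannot occur there
take A, C, B, D, E (pending dropped): step 2 already fails, because C pop() → empty cannot occur there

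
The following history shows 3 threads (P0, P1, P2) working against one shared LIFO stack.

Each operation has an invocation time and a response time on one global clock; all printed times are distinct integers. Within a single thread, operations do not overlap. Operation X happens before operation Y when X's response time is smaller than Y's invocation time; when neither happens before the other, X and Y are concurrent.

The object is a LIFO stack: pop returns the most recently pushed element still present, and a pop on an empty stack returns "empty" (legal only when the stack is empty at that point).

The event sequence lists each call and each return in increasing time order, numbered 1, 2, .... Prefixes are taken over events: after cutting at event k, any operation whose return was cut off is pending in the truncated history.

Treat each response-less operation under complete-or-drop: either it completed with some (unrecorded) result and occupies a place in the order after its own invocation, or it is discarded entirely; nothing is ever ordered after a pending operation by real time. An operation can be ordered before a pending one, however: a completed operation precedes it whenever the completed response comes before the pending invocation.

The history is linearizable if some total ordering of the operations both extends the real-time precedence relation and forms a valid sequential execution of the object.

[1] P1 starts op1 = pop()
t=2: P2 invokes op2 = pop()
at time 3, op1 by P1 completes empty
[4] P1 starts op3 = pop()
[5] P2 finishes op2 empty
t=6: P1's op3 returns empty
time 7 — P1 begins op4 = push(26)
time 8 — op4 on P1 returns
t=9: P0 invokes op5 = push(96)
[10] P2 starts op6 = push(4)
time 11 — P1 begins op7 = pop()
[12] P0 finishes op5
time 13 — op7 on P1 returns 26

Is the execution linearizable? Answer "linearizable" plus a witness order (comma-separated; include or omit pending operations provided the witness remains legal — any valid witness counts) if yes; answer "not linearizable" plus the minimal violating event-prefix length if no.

linearizable — witness: op1, op2, op3, op4, op7, op5

after step 1 (op1 pop() → empty): stack <>
after step 2 (op2 pop() → empty): stack <>
after step 3 (op3 pop() → empty): stack <>
after step 4 (op4 push(26)): stack <26>
after step 5 (op7 pop() → 26): stack <>
after step 6 (op5 push(96)): stack <96>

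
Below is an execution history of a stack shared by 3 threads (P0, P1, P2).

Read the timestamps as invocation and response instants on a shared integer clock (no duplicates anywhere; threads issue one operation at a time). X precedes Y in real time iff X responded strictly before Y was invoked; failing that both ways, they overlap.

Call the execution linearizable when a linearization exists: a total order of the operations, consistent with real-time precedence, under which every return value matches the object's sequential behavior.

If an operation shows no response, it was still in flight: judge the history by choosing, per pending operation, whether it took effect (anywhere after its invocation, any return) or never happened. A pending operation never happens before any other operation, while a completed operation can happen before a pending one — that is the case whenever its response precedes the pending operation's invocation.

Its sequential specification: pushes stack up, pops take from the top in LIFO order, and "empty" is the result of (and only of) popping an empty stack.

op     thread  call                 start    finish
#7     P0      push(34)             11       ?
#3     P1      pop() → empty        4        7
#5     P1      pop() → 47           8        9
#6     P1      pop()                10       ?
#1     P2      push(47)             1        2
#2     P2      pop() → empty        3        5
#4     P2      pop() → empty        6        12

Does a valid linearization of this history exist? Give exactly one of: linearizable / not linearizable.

prefix check: 1..6 passes, 1..7 fails once #3's time-7 response joins
real-time-consistent orders of the 3 completed operations: 2 — all fail the stack replay
no completion choice of the 1 pending operation (#4) rescues it — every subset was tried
for example #1, #2, #3 (pending dropped) fails at step 2: #2 pop() → empty is not legal there
for example #1, #3, #2 (pending dropped) fails at step 2: #3 pop() → empty is not legal there

not linearizable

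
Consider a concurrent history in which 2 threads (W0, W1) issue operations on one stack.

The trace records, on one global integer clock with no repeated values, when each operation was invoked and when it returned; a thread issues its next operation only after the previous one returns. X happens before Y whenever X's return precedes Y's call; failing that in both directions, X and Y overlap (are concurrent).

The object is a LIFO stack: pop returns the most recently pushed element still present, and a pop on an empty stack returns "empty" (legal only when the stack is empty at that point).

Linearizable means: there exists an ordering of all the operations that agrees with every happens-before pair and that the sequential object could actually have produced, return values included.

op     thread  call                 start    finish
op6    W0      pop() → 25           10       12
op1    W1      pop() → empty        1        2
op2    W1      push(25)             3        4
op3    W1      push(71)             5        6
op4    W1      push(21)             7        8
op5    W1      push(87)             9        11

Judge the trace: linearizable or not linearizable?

not linearizable

events 1..11 are fine; event 12 — the response of op6 at time 12 — makes the prefix non-linearizable
all 2 real-time-respecting orders fail — 6 completed stack operations, no legal replay
sample order op1, op2, op3, op4, op5, op6 stalls at step 6 — op6 pop() → 25 has no legal effect
sample order op1, op2, op3, op4, op6, op5 stalls at step 5 — op6 pop() → 25 has no legal effect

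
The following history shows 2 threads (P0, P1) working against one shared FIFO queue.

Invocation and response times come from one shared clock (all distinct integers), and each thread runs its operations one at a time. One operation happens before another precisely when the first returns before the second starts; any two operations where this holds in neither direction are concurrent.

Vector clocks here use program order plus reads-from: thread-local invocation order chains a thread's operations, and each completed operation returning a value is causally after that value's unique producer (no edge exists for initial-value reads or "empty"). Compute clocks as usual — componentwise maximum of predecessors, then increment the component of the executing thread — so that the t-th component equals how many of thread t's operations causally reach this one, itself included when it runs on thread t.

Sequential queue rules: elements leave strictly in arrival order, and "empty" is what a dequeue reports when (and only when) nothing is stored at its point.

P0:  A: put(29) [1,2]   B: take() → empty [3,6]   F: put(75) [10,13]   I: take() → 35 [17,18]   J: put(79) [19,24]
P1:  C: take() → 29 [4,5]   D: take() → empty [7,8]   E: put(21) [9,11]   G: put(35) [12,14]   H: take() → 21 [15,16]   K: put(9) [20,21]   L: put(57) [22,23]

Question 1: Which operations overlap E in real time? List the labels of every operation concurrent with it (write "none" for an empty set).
Answer: F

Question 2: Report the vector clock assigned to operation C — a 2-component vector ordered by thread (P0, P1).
Answer: (1, 1)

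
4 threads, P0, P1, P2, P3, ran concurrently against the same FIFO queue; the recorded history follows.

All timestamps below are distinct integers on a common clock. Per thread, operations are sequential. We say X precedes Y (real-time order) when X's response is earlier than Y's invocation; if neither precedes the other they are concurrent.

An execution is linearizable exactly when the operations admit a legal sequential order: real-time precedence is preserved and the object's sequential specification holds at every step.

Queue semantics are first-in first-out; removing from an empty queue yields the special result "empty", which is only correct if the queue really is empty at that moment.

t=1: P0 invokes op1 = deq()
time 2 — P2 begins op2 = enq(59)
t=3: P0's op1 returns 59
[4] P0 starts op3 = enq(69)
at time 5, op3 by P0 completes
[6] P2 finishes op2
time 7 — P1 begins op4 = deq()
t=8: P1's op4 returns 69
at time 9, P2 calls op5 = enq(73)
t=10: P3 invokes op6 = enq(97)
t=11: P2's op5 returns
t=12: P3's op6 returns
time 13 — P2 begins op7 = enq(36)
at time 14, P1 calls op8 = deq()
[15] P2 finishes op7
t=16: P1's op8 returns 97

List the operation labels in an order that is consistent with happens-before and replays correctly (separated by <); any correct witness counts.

op2 < op1 < op3 < op4 < op6 < op5 < op7 < op8

step 1: op2 enq(59) — queue <59>
step 2: op1 deq() → 59 — queue <>
step 3: op3 enq(69) — queue <69>
step 4: op4 deq() → 69 — queue <>
step 5: op6 enq(97) — queue <97>
step 6: op5 enq(73) — queue <97,73>
step 7: op7 enq(36) — queue <97,73,36>
step 8: op8 deq() → 97 — queue <73,36>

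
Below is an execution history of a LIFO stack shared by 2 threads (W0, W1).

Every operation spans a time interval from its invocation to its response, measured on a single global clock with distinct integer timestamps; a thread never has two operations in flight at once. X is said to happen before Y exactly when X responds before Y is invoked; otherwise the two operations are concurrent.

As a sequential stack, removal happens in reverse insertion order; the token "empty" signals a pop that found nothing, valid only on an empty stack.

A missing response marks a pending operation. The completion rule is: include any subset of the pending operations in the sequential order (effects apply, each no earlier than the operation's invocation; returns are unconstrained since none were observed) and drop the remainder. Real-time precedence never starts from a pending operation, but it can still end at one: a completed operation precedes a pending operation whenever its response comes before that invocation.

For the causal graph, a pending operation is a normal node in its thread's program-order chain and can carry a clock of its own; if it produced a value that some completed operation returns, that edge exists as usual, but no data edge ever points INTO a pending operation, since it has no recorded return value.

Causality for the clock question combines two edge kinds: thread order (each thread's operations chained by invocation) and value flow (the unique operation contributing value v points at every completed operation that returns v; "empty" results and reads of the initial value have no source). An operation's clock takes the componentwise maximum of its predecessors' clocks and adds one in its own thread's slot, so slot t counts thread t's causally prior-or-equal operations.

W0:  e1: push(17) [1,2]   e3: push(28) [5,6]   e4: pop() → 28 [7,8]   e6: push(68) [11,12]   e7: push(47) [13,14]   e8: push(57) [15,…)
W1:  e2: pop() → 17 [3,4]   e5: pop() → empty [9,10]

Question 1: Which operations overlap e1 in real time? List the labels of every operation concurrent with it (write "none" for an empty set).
concurrent with e1 ([1,2]): every op whose interval crosses 1..2
e2 [3,4]: after
e3 [5,6]: after
e4 [7,8]: after
e5 [9,10]: after
e6 [11,12]: after
e7 [13,14]: after
e8 [15,…): after

none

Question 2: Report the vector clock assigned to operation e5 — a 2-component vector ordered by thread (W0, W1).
VC(e1, invoked at 1): no causal predecessors; +1 on W0 → (1, 0)
merge at e2 (invoked 3): VC(e1)=(1, 0), own-thread bump on W1 → (1, 1)
merge at e3 (invoked 5): VC(e1)=(1, 0), own-thread bump on W0 → (2, 0)
merge at e5 (invoked 9): VC(e2)=(1, 1), own-thread bump on W1 → (1, 2)
merge at e4 (invoked 7): VC(e3)=(2, 0), own-thread bump on W0 → (3, 0)
merge at e6 (invoked 11): VC(e4)=(3, 0), own-thread bump on W0 → (4, 0)
merge at e7 (invoked 13): VC(e6)=(4, 0), own-thread bump on W0 → (5, 0)
merge at e8 (invoked 15): VC(e7)=(5, 0), own-thread bump on W0 → (6, 0)
target: VC(e5) = (1, 2)

(1, 2)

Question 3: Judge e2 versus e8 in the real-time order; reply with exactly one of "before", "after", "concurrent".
e2 spans [3,4], e8 spans [15,…)
resp(e2)=4 < inv(e8)=15

before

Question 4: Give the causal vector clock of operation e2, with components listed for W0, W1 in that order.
invoked at 1, e1 has no predecessors; its own W0 bump gives (1, 0)
e2, invoked 3, takes VC(e1)=(1, 0) under max, adds 1 for W1 → (1, 1)
e3, invoked 5, takes VC(e1)=(1, 0) under max, adds 1 for W0 → (2, 0)
e5, invoked 9, takes VC(e2)=(1, 1) under max, adds 1 for W1 → (1, 2)
e4, invoked 7, takes VC(e3)=(2, 0) under max, adds 1 for W0 → (3, 0)
e6, invoked 11, takes VC(e4)=(3, 0) under max, adds 1 for W0 → (4, 0)
e7, invoked 13, takes VC(e6)=(4, 0) under max, adds 1 for W0 → (5, 0)
e8, invoked 15, takes VC(e7)=(5, 0) under max, adds 1 for W0 → (6, 0)
target: VC(e2) = (1, 1)

(1, 1)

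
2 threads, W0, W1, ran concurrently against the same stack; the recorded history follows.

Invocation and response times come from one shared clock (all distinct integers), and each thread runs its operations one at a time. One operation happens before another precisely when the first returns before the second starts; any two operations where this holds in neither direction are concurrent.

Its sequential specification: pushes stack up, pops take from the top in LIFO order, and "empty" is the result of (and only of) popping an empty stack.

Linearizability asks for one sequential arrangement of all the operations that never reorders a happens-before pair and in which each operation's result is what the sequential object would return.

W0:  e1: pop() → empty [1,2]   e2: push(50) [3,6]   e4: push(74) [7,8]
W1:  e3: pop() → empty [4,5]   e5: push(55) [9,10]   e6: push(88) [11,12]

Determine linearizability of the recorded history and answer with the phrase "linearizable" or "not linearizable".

one valid linearization: e1, e3, e2, e4, e5, e6
1. e1 pop() → empty, leaving stack <>
2. e3 pop() → empty, leaving stack <>
3. e2 push(50), leaving stack <50>
4. e4 push(74), leaving stack <50,74>
5. e5 push(55), leaving stack <50,74,55>
6. e6 push(88), leaving stack <50,74,55,88>

linearizable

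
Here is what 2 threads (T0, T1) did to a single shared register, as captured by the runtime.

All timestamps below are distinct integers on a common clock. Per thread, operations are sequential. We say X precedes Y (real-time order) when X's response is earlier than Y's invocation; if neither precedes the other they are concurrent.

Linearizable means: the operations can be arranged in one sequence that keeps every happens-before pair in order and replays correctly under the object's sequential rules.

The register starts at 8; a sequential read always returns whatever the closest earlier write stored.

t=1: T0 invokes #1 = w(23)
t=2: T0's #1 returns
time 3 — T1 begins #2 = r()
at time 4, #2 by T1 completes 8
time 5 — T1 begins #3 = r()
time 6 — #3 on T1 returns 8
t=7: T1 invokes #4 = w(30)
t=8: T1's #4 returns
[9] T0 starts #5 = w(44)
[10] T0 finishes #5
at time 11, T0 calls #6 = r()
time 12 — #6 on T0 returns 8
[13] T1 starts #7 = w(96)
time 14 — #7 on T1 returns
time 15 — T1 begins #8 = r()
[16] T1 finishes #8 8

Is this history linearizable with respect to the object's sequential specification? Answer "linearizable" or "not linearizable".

not linearizable

already the first 4 events (up to #2's response at time 4) admit no linearization; the first 3 still do
the sole real-time-consistent order of 2 completed operations fails the register replay
e.g. #1, #2: illegal at step 2, since #2 r() → 8 cannot apply there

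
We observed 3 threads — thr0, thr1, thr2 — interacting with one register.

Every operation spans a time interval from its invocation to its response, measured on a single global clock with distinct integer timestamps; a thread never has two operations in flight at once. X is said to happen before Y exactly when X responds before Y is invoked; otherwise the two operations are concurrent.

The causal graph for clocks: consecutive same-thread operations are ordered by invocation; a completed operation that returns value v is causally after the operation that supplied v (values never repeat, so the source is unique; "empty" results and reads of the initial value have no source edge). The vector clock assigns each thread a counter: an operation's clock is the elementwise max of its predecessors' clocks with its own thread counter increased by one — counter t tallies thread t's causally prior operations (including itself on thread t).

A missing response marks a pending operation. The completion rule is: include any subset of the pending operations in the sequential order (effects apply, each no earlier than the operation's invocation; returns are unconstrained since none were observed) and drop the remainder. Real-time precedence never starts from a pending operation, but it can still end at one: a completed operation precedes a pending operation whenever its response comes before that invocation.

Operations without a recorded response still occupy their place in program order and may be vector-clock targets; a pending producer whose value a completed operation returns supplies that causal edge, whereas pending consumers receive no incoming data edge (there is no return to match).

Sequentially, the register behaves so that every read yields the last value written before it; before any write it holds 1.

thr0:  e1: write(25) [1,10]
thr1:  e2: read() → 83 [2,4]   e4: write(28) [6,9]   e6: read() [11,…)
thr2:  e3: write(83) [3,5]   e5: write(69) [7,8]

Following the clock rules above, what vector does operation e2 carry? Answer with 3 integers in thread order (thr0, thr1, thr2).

(0, 1, 1)

VC(e3, invoked at 3): no causal predecessors; +1 on thr2 → (0, 0, 1)
VC(e1, invoked at 1): no causal predecessors; +1 on thr0 → (1, 0, 0)
e5, invoked 7, takes VC(e3)=(0, 0, 1) under max, adds 1 for thr2 → (0, 0, 2)
e2, invoked 2, takes VC(e3)=(0, 0, 1) under max, adds 1 for thr1 → (0, 1, 1)
e4, invoked 6, takes VC(e2)=(0, 1, 1) under max, adds 1 for thr1 → (0, 2, 1)
e6, invoked 11, takes VC(e4)=(0, 2, 1) under max, adds 1 for thr1 → (0, 3, 1)
target: VC(e2) = (0, 1, 1)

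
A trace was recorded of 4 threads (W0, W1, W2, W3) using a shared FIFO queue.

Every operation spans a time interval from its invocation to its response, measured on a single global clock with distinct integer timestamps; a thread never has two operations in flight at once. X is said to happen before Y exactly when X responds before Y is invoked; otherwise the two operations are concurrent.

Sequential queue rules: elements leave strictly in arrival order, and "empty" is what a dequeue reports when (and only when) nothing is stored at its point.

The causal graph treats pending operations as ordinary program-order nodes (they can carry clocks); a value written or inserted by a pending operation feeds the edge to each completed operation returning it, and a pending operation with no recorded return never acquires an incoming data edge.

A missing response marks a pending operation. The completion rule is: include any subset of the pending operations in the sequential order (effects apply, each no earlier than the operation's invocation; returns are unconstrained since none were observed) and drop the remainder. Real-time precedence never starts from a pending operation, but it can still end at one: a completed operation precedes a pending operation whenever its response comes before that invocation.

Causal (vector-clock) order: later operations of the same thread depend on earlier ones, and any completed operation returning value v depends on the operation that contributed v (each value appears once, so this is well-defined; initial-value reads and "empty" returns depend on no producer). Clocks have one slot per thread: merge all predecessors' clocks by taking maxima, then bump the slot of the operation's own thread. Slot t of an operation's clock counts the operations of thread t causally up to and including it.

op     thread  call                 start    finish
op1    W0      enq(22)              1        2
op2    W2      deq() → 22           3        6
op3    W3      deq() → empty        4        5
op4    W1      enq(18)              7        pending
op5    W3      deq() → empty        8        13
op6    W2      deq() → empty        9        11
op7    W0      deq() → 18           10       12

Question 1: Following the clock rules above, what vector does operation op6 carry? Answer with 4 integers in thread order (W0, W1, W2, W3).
VC(op3, invoked at 4): no causal predecessors; +1 on W3 → (0, 0, 0, 1)
VC(op4, invoked at 7): no causal predecessors; +1 on W1 → (0, 1, 0, 0)
VC(op1, invoked at 1): no causal predecessors; +1 on W0 → (1, 0, 0, 0)
from VC(op3)=(0, 0, 0, 1), op5 (invoked 8) maxes components and bumps W3 → (0, 0, 0, 2)
from VC(op1)=(1, 0, 0, 0), op2 (invoked 3) maxes components and bumps W2 → (1, 0, 1, 0)
from VC(op2)=(1, 0, 1, 0), op6 (invoked 9) maxes components and bumps W2 → (1, 0, 2, 0)
from VC(op1)=(1, 0, 0, 0), VC(op4)=(0, 1, 0, 0), op7 (invoked 10) maxes components and bumps W0 → (2, 1, 0, 0)
target: VC(op6) = (1, 0, 2, 0)

(1, 0, 2, 0)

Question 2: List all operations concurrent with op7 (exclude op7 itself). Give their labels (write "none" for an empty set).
op7 runs from 10 to 12; window-overlapping ops are concurrent
op1 [1,2]: before
op2 [3,6]: before
op3 [4,5]: before
op4 [7,…): concurrent
op5 [8,13]: concurrent
op6 [9,11]: concurrent

op4, op5, op6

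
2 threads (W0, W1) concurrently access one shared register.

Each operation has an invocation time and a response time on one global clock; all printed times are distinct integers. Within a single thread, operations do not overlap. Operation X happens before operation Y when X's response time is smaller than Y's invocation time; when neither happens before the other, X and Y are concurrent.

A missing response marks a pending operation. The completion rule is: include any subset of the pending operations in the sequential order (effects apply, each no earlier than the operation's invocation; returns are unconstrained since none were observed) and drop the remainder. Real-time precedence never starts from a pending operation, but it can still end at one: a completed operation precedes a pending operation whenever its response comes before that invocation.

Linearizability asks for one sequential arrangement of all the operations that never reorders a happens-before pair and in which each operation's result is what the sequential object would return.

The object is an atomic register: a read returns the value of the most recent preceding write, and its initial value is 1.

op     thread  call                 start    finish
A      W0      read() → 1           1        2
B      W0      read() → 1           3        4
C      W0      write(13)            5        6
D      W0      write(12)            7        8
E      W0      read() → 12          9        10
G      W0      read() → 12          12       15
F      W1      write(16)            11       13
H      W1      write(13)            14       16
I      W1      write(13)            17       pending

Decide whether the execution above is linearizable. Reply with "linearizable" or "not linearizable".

one valid linearization: A, B, C, D, E, G, F, H
1. A read() → 1, leaving value 1
2. B read() → 1, leaving value 1
3. C write(13), leaving value 13
4. D write(12), leaving value 12
5. E read() → 12, leaving value 12
6. G read() → 12, leaving value 12
7. F write(16), leaving value 16
8. H write(13), leaving value 13

linearizable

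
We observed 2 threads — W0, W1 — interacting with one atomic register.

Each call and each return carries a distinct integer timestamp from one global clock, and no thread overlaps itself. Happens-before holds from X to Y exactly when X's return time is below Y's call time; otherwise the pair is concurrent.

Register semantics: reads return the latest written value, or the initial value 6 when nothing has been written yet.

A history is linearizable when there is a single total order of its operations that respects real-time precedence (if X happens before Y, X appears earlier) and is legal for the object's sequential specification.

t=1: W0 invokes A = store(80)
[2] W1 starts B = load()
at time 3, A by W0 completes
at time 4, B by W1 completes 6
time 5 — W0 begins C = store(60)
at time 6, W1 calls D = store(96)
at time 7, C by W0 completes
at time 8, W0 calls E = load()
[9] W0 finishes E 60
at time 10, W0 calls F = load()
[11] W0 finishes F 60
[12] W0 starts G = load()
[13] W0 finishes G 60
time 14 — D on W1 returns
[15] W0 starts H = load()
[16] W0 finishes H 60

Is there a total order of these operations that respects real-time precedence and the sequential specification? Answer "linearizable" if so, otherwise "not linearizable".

linearizable

one valid linearization: B, A, D, C, E, F, G, H
1. B load() → 6, leaving value 6
2. A store(80), leaving value 80
3. D store(96), leaving value 96
4. C store(60), leaving value 60
5. E load() → 60, leaving value 60
6. F load() → 60, leaving value 60
7. G load() → 60, leaving value 60
8. H load() → 60, leaving value 60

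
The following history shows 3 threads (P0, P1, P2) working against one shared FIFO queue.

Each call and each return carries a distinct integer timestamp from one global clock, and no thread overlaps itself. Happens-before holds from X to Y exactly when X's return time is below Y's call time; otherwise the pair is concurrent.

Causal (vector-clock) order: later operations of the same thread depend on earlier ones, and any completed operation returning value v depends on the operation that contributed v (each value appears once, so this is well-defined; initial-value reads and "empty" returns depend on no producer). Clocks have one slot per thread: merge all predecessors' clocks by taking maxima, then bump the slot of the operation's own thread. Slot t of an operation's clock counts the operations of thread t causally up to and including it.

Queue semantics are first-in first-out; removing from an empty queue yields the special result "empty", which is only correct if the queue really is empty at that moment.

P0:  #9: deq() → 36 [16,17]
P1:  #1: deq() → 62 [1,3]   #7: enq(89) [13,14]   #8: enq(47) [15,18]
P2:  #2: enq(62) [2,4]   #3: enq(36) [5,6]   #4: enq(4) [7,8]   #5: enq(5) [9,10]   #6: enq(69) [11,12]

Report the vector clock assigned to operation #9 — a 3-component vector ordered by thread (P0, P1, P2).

(1, 0, 2)

no predecessors for #2 (invoked 2): P2 increments from zero → (0, 0, 1)
#3 (invocation 5): componentwise max over VC(#2)=(0, 0, 1), +1 at P2, giving (0, 0, 2)
#1 (invocation 1): componentwise max over VC(#2)=(0, 0, 1), +1 at P1, giving (0, 1, 1)
#4 (invocation 7): componentwise max over VC(#3)=(0, 0, 2), +1 at P2, giving (0, 0, 3)
#7 (invocation 13): componentwise max over VC(#1)=(0, 1, 1), +1 at P1, giving (0, 2, 1)
#9 (invocation 16): componentwise max over VC(#3)=(0, 0, 2), +1 at P0, giving (1, 0, 2)
#5 (invocation 9): componentwise max over VC(#4)=(0, 0, 3), +1 at P2, giving (0, 0, 4)
#8 (invocation 15): componentwise max over VC(#7)=(0, 2, 1), +1 at P1, giving (0, 3, 1)
#6 (invocation 11): componentwise max over VC(#5)=(0, 0, 4), +1 at P2, giving (0, 0, 5)
target: VC(#9) = (1, 0, 2)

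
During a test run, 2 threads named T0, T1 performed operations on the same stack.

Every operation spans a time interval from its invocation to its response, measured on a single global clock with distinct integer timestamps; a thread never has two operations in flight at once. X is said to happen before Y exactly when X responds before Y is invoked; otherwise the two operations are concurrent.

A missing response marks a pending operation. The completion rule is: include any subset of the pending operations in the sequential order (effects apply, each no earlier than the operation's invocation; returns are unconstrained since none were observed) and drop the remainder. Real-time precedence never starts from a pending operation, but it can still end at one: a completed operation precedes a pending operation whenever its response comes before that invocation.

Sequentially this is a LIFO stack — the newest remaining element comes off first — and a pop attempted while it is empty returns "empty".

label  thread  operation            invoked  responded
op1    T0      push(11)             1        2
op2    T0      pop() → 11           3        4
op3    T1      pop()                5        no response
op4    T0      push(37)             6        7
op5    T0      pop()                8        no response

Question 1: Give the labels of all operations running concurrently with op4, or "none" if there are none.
Answer: op3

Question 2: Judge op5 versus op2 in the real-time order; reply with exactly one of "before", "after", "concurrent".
Answer: after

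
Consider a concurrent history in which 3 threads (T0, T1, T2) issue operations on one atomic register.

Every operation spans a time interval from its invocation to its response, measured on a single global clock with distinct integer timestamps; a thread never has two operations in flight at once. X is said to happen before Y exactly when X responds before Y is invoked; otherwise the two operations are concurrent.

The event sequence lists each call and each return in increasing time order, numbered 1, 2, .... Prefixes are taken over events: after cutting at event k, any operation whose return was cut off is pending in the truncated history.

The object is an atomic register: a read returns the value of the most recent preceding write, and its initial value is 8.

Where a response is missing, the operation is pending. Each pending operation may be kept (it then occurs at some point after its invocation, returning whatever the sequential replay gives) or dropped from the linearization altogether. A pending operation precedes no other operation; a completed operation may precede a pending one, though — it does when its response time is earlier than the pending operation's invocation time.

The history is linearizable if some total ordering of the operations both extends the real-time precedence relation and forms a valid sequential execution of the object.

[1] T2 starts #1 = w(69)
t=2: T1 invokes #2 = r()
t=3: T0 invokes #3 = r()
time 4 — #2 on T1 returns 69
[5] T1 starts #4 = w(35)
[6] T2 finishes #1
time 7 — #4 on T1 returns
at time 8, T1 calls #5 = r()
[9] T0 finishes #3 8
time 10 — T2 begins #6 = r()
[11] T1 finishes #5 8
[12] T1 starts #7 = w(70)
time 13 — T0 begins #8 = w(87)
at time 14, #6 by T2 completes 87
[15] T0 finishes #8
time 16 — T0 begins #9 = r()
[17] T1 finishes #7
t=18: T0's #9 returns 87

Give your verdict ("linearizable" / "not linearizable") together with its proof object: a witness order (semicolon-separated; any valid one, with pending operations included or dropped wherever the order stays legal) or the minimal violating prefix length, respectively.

already the first 11 events (up to #5's response at time 11) admit no linearization; the first 10 still do
checked exhaustively: 15 real-time-consistent orders of 5 completed operations, zero legal atomic register replays
every completion of the 1 pending operation (#6) was checked; none linearizes
one such order, #1, #2, #3, #4, #5 (pending dropped), breaks at step 3 where #3 r() → 8 is illegal
one such order, #1, #2, #4, #3, #5 (pending dropped), breaks at step 4 where #3 r() → 8 is illegal

not linearizable — minimal violating prefix: 11 events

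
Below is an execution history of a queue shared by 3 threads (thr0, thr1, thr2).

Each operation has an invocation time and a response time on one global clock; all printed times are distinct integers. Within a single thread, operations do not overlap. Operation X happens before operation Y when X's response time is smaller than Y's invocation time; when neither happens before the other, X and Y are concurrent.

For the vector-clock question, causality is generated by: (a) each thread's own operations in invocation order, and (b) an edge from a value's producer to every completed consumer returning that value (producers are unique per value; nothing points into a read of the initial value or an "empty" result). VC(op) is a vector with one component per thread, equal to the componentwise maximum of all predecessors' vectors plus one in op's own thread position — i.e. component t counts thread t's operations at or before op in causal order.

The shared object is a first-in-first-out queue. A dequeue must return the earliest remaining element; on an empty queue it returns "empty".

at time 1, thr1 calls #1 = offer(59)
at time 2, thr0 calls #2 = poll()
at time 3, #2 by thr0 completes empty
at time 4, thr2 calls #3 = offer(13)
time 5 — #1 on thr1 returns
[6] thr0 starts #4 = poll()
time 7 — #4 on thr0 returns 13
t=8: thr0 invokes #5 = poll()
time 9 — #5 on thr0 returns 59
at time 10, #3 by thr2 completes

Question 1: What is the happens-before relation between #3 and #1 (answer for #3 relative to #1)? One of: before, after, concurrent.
#3 spans [4,10], #1 spans [1,5]
the intervals overlap in both directions

concurrent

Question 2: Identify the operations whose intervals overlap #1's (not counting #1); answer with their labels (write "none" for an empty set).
concurrent with #1 ([1,5]): every op whose interval crosses 1..5
#2 [2,3]: concurrent
#3 [4,10]: concurrent
#4 [6,7]: after
#5 [8,9]: after

#2, #3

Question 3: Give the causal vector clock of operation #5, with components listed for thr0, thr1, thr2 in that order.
no predecessors for #3 (invoked 4): thr2 increments from zero → (0, 0, 1)
no predecessors for #1 (invoked 1): thr1 increments from zero → (0, 1, 0)
no predecessors for #2 (invoked 2): thr0 increments from zero → (1, 0, 0)
VC(#4, invoked at 6): max of VC(#2)=(1, 0, 0), VC(#3)=(0, 0, 1), then +1 on thread thr0 → (2, 0, 1)
VC(#5, invoked at 8): max of VC(#1)=(0, 1, 0), VC(#4)=(2, 0, 1), then +1 on thread thr0 → (3, 1, 1)
target: VC(#5) = (3, 1, 1)

(3, 1, 1)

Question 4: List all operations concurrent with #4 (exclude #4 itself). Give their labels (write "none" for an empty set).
#4 spans [6,7]: anything still running between times 6 and 7 counts as concurrent
#1 [1,5]: before
#2 [2,3]: before
#3 [4,10]: concurrent
#5 [8,9]: after

#3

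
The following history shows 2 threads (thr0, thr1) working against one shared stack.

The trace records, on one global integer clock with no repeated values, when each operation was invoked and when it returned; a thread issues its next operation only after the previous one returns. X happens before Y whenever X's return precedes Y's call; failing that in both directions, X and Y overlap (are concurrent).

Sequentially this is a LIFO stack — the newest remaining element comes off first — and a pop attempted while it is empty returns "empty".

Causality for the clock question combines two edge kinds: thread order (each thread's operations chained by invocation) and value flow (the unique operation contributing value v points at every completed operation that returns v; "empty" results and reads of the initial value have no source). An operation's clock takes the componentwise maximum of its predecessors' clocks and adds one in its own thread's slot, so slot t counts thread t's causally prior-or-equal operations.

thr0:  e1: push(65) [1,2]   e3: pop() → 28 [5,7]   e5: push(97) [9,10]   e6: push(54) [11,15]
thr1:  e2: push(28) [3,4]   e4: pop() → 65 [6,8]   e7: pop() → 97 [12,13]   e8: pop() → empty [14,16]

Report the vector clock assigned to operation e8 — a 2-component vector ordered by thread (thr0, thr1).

invoked at 3, e2 has no predecessors; its own thr1 bump gives (0, 1)
invoked at 1, e1 has no predecessors; its own thr0 bump gives (1, 0)
e4 (invocation 6): componentwise max over VC(e1)=(1, 0), VC(e2)=(0, 1), +1 at thr1, giving (1, 2)
e3 (invocation 5): componentwise max over VC(e1)=(1, 0), VC(e2)=(0, 1), +1 at thr0, giving (2, 1)
e5 (invocation 9): componentwise max over VC(e3)=(2, 1), +1 at thr0, giving (3, 1)
e6 (invocation 11): componentwise max over VC(e5)=(3, 1), +1 at thr0, giving (4, 1)
e7 (invocation 12): componentwise max over VC(e4)=(1, 2), VC(e5)=(3, 1), +1 at thr1, giving (3, 3)
e8 (invocation 14): componentwise max over VC(e7)=(3, 3), +1 at thr1, giving (3, 4)
target: VC(e8) = (3, 4)

(3, 4)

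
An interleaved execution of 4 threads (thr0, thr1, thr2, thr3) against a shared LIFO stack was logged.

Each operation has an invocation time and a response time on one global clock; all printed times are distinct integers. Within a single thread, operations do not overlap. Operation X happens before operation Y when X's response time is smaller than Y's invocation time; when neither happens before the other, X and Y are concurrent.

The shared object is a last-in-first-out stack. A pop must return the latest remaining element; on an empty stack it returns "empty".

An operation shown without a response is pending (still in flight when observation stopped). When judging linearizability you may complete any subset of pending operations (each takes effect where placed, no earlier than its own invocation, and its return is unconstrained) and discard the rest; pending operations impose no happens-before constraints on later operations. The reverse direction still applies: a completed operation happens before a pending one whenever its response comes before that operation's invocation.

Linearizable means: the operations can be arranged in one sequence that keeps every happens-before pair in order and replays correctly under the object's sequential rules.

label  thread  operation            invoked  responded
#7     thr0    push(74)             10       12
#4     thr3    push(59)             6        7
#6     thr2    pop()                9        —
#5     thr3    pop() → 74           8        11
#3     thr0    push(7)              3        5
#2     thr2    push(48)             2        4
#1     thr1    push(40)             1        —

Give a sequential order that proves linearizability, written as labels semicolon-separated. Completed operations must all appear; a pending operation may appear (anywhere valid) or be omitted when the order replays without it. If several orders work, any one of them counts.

step 1: #1 push(40) (pending, included) — stack <40>
step 2: #2 push(48) — stack <40,48>
step 3: #3 push(7) — stack <40,48,7>
step 4: #4 push(59) — stack <40,48,7,59>
step 5: #6 pop() (pending, included) — stack <40,48,7>
step 6: #7 push(74) — stack <40,48,7,74>
step 7: #5 pop() → 74 — stack <40,48,7>

#1; #2; #3; #4; #6; #7; #5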